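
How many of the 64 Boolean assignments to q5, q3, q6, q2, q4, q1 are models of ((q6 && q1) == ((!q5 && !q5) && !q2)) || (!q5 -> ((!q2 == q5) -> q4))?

62

Initial set: {T (((q6 && q1) == ((!q5 && !q5) && !q2)) || (!q5 -> ((!q2 == q5) -> q4)))}.
T (((q6 && q1) == ((!q5 && !q5) && !q2)) || (!q5 -> ((!q2 == q5) -> q4))): β-rule — branch into T ((q6 && q1) == ((!q5 && !q5) && !q2))  //  T (!q5 -> ((!q2 == q5) -> q4)).
  branch 1 (add T ((q6 && q1) == ((!q5 && !q5) && !q2))):
    T ((q6 && q1) == ((!q5 && !q5) && !q2)): β-rule — branch into T (q6 && q1), T ((!q5 && !q5) && !q2)  //  F (q6 && q1), F ((!q5 && !q5) && !q2).
      branch 1.1 (add T (q6 && q1), T ((!q5 && !q5) && !q2)):
        T (q6 && q1): α-rule — add T q6, T q1.
        T ((!q5 && !q5) && !q2): α-rule — add T (!q5 && !q5), T !q2.
        T (!q5 && !q5): α-rule — add T !q5, T !q5.
        ○ open, literals {q1=true, q2=false, q5=false, q6=true}.
      branch 1.2 (add F (q6 && q1), F ((!q5 && !q5) && !q2)):
        F (q6 && q1): β-rule — branch into F q6  //  F q1.
          branch 1.2.1 (add F q6):
            F ((!q5 && !q5) && !q2): β-rule — branch into F (!q5 && !q5)  //  F !q2.
              branch 1.2.1.1 (add F (!q5 && !q5)):
                F (!q5 && !q5): β-rule — branch into F !q5  //  F !q5.
                  branch 1.2.1.1.1 (add F !q5):
                    ○ open, literals {q5=true, q6=false}.
                  branch 1.2.1.1.2 (add F !q5):
                    ○ open, literals {q5=true, q6=false}.
              branch 1.2.1.2 (add F !q2):
                ○ open, literals {q2=true, q6=false}.
          branch 1.2.2 (add F q1):
            F ((!q5 && !q5) && !q2): β-rule — branch into F (!q5 && !q5)  //  F !q2.
              branch 1.2.2.1 (add F (!q5 && !q5)):
                F (!q5 && !q5): β-rule — branch into F !q5  //  F !q5.
                  branch 1.2.2.1.1 (add F !q5):
                    ○ open, literals {q1=false, q5=true}.
                  branch 1.2.2.1.2 (add F !q5):
                    ○ open, literals {q1=false, q5=true}.
              branch 1.2.2.2 (add F !q2):
                ○ open, literals {q1=false, q2=true}.
  branch 2 (add T (!q5 -> ((!q2 == q5) -> q4))):
    T (!q5 -> ((!q2 == q5) -> q4)): β-rule — branch into F !q5  //  T ((!q2 == q5) -> q4).
      branch 2.1 (add F !q5):
        ○ open, literals {q5=true}.
      branch 2.2 (add T ((!q2 == q5) -> q4)):
        T ((!q2 == q5) -> q4): β-rule — branch into F (!q2 == q5)  //  T q4.
          branch 2.2.1 (add F (!q2 == q5)):
            F (!q2 == q5): β-rule — branch into T !q2, F q5  //  F !q2, T q5.
              branch 2.2.1.1 (add T !q2, F q5):
                ○ open, literals {q2=false, q5=false}.
              branch 2.2.1.2 (add F !q2, T q5):
                ○ open, literals {q2=true, q5=true}.
          branch 2.2.2 (add T q4):
            ○ open, literals {q4=true}.
0 branches closed, 11 open.
Each open branch fixes some atoms; the unmentioned ones are free. Counting distinct full assignments: branch {q1=true, q2=false, q5=false, q6=true} (q3, q4) contributes 4 new; branch {q5=true, q6=false} (q3, q2, q4, q1) contributes 16 new; branch {q5=true, q6=false} (q3, q2, q4, q1) contributes 0 new; branch {q2=true, q6=false} (q5, q3, q4, q1) contributes 8 new; branch {q1=false, q5=true} (q3, q6, q2, q4) contributes 8 new; branch {q1=false, q5=true} (q3, q6, q2, q4) contributes 0 new; branch {q1=false, q2=true} (q5, q3, q6, q4) contributes 4 new; branch {q5=true} (q3, q6, q2, q4, q1) contributes 8 new; branch {q2=false, q5=false} (q3, q6, q4, q1) contributes 12 new; branch {q2=true, q5=true} (q3, q6, q4, q1) contributes 0 new; branch {q4=true} (q5, q3, q6, q2, q1) contributes 2 new. Total: 62.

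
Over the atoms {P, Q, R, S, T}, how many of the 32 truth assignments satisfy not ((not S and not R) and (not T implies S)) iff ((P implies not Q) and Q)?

Initial set: {T (not ((not S and not R) and (not T implies S)) iff ((P implies not Q) and Q))}.
T (not ((not S and not R) and (not T implies S)) iff ((P implies not Q) and Q)): β-rule — branch into T not ((not S and not R) and (not T implies S)), T ((P implies not Q) and Q)  //  F not ((not S and not R) and (not T implies S)), F ((P implies not Q) and Q).
  branch 1 (add T not ((not S and not R) and (not T implies S)), T ((P implies not Q) and Q)):
    T ((P implies not Q) and Q): α-rule — add T (P implies not Q), T Q.
    T not ((not S and not R) and (not T implies S)): β-rule — branch into F (not S and not R)  //  F (not T implies S).
      branch 1.1 (add F (not S and not R)):
        T (P implies not Q): β-rule — branch into F P  //  T not Q.
          branch 1.1.1 (add F P):
            F (not S and not R): β-rule — branch into F not S  //  F not R.
              branch 1.1.1.1 (add F not S):
                ○ open, literals {P=0, Q=1, S=1}.
              branch 1.1.1.2 (add F not R):
                ○ open, literals {P=0, Q=1, R=1}.
          branch 1.1.2 (add T not Q):
            × closes — contains both Q and not Q.
      branch 1.2 (add F (not T implies S)):
        F (not T implies S): α-rule — add T not T, F S.
        T (P implies not Q): β-rule — branch into F P  //  T not Q.
          branch 1.2.1 (add F P):
            ○ open, literals {P=0, Q=1, S=0, T=0}.
          branch 1.2.2 (add T not Q):
            × closes — contains both Q and not Q.
  branch 2 (add F not ((not S and not R) and (not T implies S)), F ((P implies not Q) and Q)):
    F not ((not S and not R) and (not T implies S)): α-rule — add T (not S and not R), T (not T implies S).
    T (not S and not R): α-rule — add T not S, T not R.
    F ((P implies not Q) and Q): β-rule — branch into F (P implies not Q)  //  F Q.
      branch 2.1 (add F (P implies not Q)):
        F (P implies not Q): α-rule — add T P, F not Q.
        T (not T implies S): β-rule — branch into F not T  //  T S.
          branch 2.1.1 (add F not T):
            ○ open, literals {P=1, Q=1, R=0, S=0, T=1}.
          branch 2.1.2 (add T S):
            × closes — contains both S and not S.
      branch 2.2 (add F Q):
        T (not T implies S): β-rule — branch into F not T  //  T S.
          branch 2.2.1 (add F not T):
            ○ open, literals {Q=0, R=0, S=0, T=1}.
          branch 2.2.2 (add T S):
            × closes — contains both S and not S.
4 branches closed, 5 open.
Each open branch fixes some atoms; the unmentioned ones are free. Counting distinct full assignments: branch {P=0, Q=1, S=1} (R, T) contributes 4 new; branch {P=0, Q=1, R=1} (S, T) contributes 2 new; branch {P=0, Q=1, S=0, T=0} (R) contributes 1 new; branch {P=1, Q=1, R=0, S=0, T=1} (none free) contributes 1 new; branch {Q=0, R=0, S=0, T=1} (P) contributes 2 new. Total: 10.

10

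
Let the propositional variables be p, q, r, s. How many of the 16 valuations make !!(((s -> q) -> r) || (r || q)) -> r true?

Initial set: {(!!(((s -> q) -> r) || (r || q)) -> r)}.
(!!(((s -> q) -> r) || (r || q)) -> r): β-rule — branch into !!!(((s -> q) -> r) || (r || q))  //  r.
  branch 1 (add !!!(((s -> q) -> r) || (r || q))):
    !!!(((s -> q) -> r) || (r || q)): drop double negation, giving !(((s -> q) -> r) || (r || q)).
    !(((s -> q) -> r) || (r || q)): α-rule — add !((s -> q) -> r), !(r || q).
    !((s -> q) -> r): α-rule — add (s -> q), !r.
    !(r || q): α-rule — add !r, !q.
    (s -> q): β-rule — branch into !s  //  q.
      branch 1.1 (add !s):
        ○ open, literals {q=false, r=false, s=false}.
      branch 1.2 (add q):
        × closes — contains both q and !q.
  branch 2 (add r):
    ○ open, literals {r=true}.
1 branch closed, 2 open.
Each open branch fixes some atoms; the unmentioned ones are free. Counting distinct full assignments: branch {q=false, r=false, s=false} (p) contributes 2 new; branch {r=true} (p, q, s) contributes 8 new. Total: 10.

10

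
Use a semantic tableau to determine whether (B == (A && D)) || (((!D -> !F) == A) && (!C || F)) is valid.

Not valid

Assume the negation and expand:
Initial set: {F ((B == (A && D)) || (((!D -> !F) == A) && (!C || F)))}.
F ((B == (A && D)) || (((!D -> !F) == A) && (!C || F))): α-rule — add F (B == (A && D)), F (((!D -> !F) == A) && (!C || F)).
F (B == (A && D)): β-rule — branch into T B, F (A && D)  //  F B, T (A && D).
  branch 1 (add T B, F (A && D)):
    F (((!D -> !F) == A) && (!C || F)): β-rule — branch into F ((!D -> !F) == A)  //  F (!C || F).
      branch 1.1 (add F ((!D -> !F) == A)):
        F (A && D): β-rule — branch into F A  //  F D.
          branch 1.1.1 (add F A):
            F ((!D -> !F) == A): β-rule — branch into T (!D -> !F), F A  //  F (!D -> !F), T A.
              branch 1.1.1.1 (add T (!D -> !F), F A):
                T (!D -> !F): β-rule — branch into F !D  //  T !F.
                  branch 1.1.1.1.1 (add F !D):
                    ○ open, literals {A=0, B=1, D=1}.
                  branch 1.1.1.1.2 (add T !F):
                    ○ open, literals {A=0, B=1, F=0}.
              branch 1.1.1.2 (add F (!D -> !F), T A):
                × closes — contains both A and !A.
          branch 1.1.2 (add F D):
            F ((!D -> !F) == A): β-rule — branch into T (!D -> !F), F A  //  F (!D -> !F), T A.
              branch 1.1.2.1 (add T (!D -> !F), F A):
                T (!D -> !F): β-rule — branch into F !D  //  T !F.
                  branch 1.1.2.1.1 (add F !D):
                    × closes — contains both D and !D.
                  branch 1.1.2.1.2 (add T !F):
                    ○ open, literals {A=0, B=1, D=0, F=0}.
              branch 1.1.2.2 (add F (!D -> !F), T A):
                F (!D -> !F): α-rule — add T !D, F !F.
                ○ open, literals {A=1, B=1, D=0, F=1}.
      branch 1.2 (add F (!C || F)):
        F (!C || F): α-rule — add F !C, F F.
        F (A && D): β-rule — branch into F A  //  F D.
          branch 1.2.1 (add F A):
            ○ open, literals {A=0, B=1, C=1, F=0}.
          branch 1.2.2 (add F D):
            ○ open, literals {B=1, C=1, D=0, F=0}.
  branch 2 (add F B, T (A && D)):
    T (A && D): α-rule — add T A, T D.
    F (((!D -> !F) == A) && (!C || F)): β-rule — branch into F ((!D -> !F) == A)  //  F (!C || F).
      branch 2.1 (add F ((!D -> !F) == A)):
        F ((!D -> !F) == A): β-rule — branch into T (!D -> !F), F A  //  F (!D -> !F), T A.
          branch 2.1.1 (add T (!D -> !F), F A):
            × closes — contains both A and !A.
          branch 2.1.2 (add F (!D -> !F), T A):
            F (!D -> !F): α-rule — add T !D, F !F.
            × closes — contains both D and !D.
      branch 2.2 (add F (!C || F)):
        F (!C || F): α-rule — add F !C, F F.
        ○ open, literals {A=1, B=0, C=1, D=1, F=0}.
4 branches closed, 7 open.
An open branch gives a countermodel: A=0, B=1, D=1 (unmentioned atoms arbitrary); under it the original formula is false.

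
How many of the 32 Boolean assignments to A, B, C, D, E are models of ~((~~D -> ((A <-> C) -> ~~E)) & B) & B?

2

Initial set: {(~((~~D -> ((A <-> C) -> ~~E)) & B) & B)}.
(~((~~D -> ((A <-> C) -> ~~E)) & B) & B): α-rule — add ~((~~D -> ((A <-> C) -> ~~E)) & B), B.
~((~~D -> ((A <-> C) -> ~~E)) & B): β-rule — branch into ~(~~D -> ((A <-> C) -> ~~E))  //  ~B.
  branch 1 (add ~(~~D -> ((A <-> C) -> ~~E))):
    ~(~~D -> ((A <-> C) -> ~~E)): α-rule — add ~~D, ~((A <-> C) -> ~~E).
    ~~D: drop double negation, giving D.
    ~((A <-> C) -> ~~E): α-rule — add (A <-> C), ~~~E.
    ~~~E: drop double negation, giving ~E.
    (A <-> C): β-rule — branch into A, C  //  ~A, ~C.
      branch 1.1 (add A, C):
        ○ open, literals {A=T, B=T, C=T, D=T, E=F}.
      branch 1.2 (add ~A, ~C):
        ○ open, literals {A=F, B=T, C=F, D=T, E=F}.
  branch 2 (add ~B):
    × closes — contains both B and ~B.
1 branch closed, 2 open.
Each open branch fixes some atoms; the unmentioned ones are free. Counting distinct full assignments: branch {A=T, B=T, C=T, D=T, E=F} (none free) contributes 1 new; branch {A=F, B=T, C=F, D=T, E=F} (none free) contributes 1 new. Total: 2.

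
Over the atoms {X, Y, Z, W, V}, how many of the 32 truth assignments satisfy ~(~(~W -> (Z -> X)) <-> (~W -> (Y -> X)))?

Initial set: {T ~(~(~W -> (Z -> X)) <-> (~W -> (Y -> X)))}.
T ~(~(~W -> (Z -> X)) <-> (~W -> (Y -> X))): β-rule — branch into T ~(~W -> (Z -> X)), F (~W -> (Y -> X))  //  F ~(~W -> (Z -> X)), T (~W -> (Y -> X)).
  branch 1 (add T ~(~W -> (Z -> X)), F (~W -> (Y -> X))):
    T ~(~W -> (Z -> X)): α-rule — add T ~W, F (Z -> X).
    F (~W -> (Y -> X)): α-rule — add T ~W, F (Y -> X).
    F (Z -> X): α-rule — add T Z, F X.
    F (Y -> X): α-rule — add T Y, F X.
    ○ open, literals {W=F, X=F, Y=T, Z=T}.
  branch 2 (add F ~(~W -> (Z -> X)), T (~W -> (Y -> X))):
    F ~(~W -> (Z -> X)): β-rule — branch into F ~W  //  T (Z -> X).
      branch 2.1 (add F ~W):
        T (~W -> (Y -> X)): β-rule — branch into F ~W  //  T (Y -> X).
          branch 2.1.1 (add F ~W):
            ○ open, literals {W=T}.
          branch 2.1.2 (add T (Y -> X)):
            T (Y -> X): β-rule — branch into F Y  //  T X.
              branch 2.1.2.1 (add F Y):
                ○ open, literals {W=T, Y=F}.
              branch 2.1.2.2 (add T X):
                ○ open, literals {W=T, X=T}.
      branch 2.2 (add T (Z -> X)):
        T (~W -> (Y -> X)): β-rule — branch into F ~W  //  T (Y -> X).
          branch 2.2.1 (add F ~W):
            T (Z -> X): β-rule — branch into F Z  //  T X.
              branch 2.2.1.1 (add F Z):
                ○ open, literals {W=T, Z=F}.
              branch 2.2.1.2 (add T X):
                ○ open, literals {W=T, X=T}.
          branch 2.2.2 (add T (Y -> X)):
            T (Z -> X): β-rule — branch into F Z  //  T X.
              branch 2.2.2.1 (add F Z):
                T (Y -> X): β-rule — branch into F Y  //  T X.
                  branch 2.2.2.1.1 (add F Y):
                    ○ open, literals {Y=F, Z=F}.
                  branch 2.2.2.1.2 (add T X):
                    ○ open, literals {X=T, Z=F}.
              branch 2.2.2.2 (add T X):
                T (Y -> X): β-rule — branch into F Y  //  T X.
                  branch 2.2.2.2.1 (add F Y):
                    ○ open, literals {X=T, Y=F}.
                  branch 2.2.2.2.2 (add T X):
                    ○ open, literals {X=T}.
0 branches closed, 10 open.
Each open branch fixes some atoms; the unmentioned ones are free. Counting distinct full assignments: branch {W=F, X=F, Y=T, Z=T} (V) contributes 2 new; branch {W=T} (X, Y, Z, V) contributes 16 new; branch {W=T, Y=F} (X, Z, V) contributes 0 new; branch {W=T, X=T} (Y, Z, V) contributes 0 new; branch {W=T, Z=F} (X, Y, V) contributes 0 new; branch {W=T, X=T} (Y, Z, V) contributes 0 new; branch {Y=F, Z=F} (X, W, V) contributes 4 new; branch {X=T, Z=F} (Y, W, V) contributes 2 new; branch {X=T, Y=F} (Z, W, V) contributes 2 new; branch {X=T} (Y, Z, W, V) contributes 2 new. Total: 28.

28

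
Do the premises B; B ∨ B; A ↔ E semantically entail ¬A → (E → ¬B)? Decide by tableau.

Initial set: {B; (B ∨ B); (A ↔ E); ¬(¬A → (E → ¬B))}.
¬(¬A → (E → ¬B)): α-rule — add ¬A, ¬(E → ¬B).
¬(E → ¬B): α-rule — add E, ¬¬B.
(B ∨ B): β-rule — branch into B  //  B.
  branch 1 (add B):
    (A ↔ E): β-rule — branch into A, E  //  ¬A, ¬E.
      branch 1.1 (add A, E):
        × closes — contains both A and ¬A.
      branch 1.2 (add ¬A, ¬E):
        × closes — contains both E and ¬E.
  branch 2 (add B):
    (A ↔ E): β-rule — branch into A, E  //  ¬A, ¬E.
      branch 2.1 (add A, E):
        × closes — contains both A and ¬A.
      branch 2.2 (add ¬A, ¬E):
        × closes — contains both E and ¬E.
All 4 branches close.
Every branch closed, so the premises entail the conclusion.

Yes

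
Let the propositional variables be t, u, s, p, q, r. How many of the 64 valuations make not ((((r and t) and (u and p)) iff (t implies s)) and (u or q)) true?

52

Initial set: {not ((((r and t) and (u and p)) iff (t implies s)) and (u or q))}.
not ((((r and t) and (u and p)) iff (t implies s)) and (u or q)): β-rule — branch into not (((r and t) and (u and p)) iff (t implies s))  //  not (u or q).
  branch 1 (add not (((r and t) and (u and p)) iff (t implies s))):
    not (((r and t) and (u and p)) iff (t implies s)): β-rule — branch into ((r and t) and (u and p)), not (t implies s)  //  not ((r and t) and (u and p)), (t implies s).
      branch 1.1 (add ((r and t) and (u and p)), not (t implies s)):
        ((r and t) and (u and p)): α-rule — add (r and t), (u and p).
        not (t implies s): α-rule — add t, not s.
        (r and t): α-rule — add r, t.
        (u and p): α-rule — add u, p.
        ○ open, literals {p=true, r=true, s=false, t=true, u=true}.
      branch 1.2 (add not ((r and t) and (u and p)), (t implies s)):
        not ((r and t) and (u and p)): β-rule — branch into not (r and t)  //  not (u and p).
          branch 1.2.1 (add not (r and t)):
            (t implies s): β-rule — branch into not t  //  s.
              branch 1.2.1.1 (add not t):
                not (r and t): β-rule — branch into not r  //  not t.
                  branch 1.2.1.1.1 (add not r):
                    ○ open, literals {r=false, t=false}.
                  branch 1.2.1.1.2 (add not t):
                    ○ open, literals {t=false}.
              branch 1.2.1.2 (add s):
                not (r and t): β-rule — branch into not r  //  not t.
                  branch 1.2.1.2.1 (add not r):
                    ○ open, literals {r=false, s=true}.
                  branch 1.2.1.2.2 (add not t):
                    ○ open, literals {s=true, t=false}.
          branch 1.2.2 (add not (u and p)):
            (t implies s): β-rule — branch into not t  //  s.
              branch 1.2.2.1 (add not t):
                not (u and p): β-rule — branch into not u  //  not p.
                  branch 1.2.2.1.1 (add not u):
                    ○ open, literals {t=false, u=false}.
                  branch 1.2.2.1.2 (add not p):
                    ○ open, literals {p=false, t=false}.
              branch 1.2.2.2 (add s):
                not (u and p): β-rule — branch into not u  //  not p.
                  branch 1.2.2.2.1 (add not u):
                    ○ open, literals {s=true, u=false}.
                  branch 1.2.2.2.2 (add not p):
                    ○ open, literals {p=false, s=true}.
  branch 2 (add not (u or q)):
    not (u or q): α-rule — add not u, not q.
    ○ open, literals {q=false, u=false}.
0 branches closed, 10 open.
Each open branch fixes some atoms; the unmentioned ones are free. Counting distinct full assignments: branch {p=true, r=true, s=false, t=true, u=true} (q) contributes 2 new; branch {r=false, t=false} (u, s, p, q) contributes 16 new; branch {t=false} (u, s, p, q, r) contributes 16 new; branch {r=false, s=true} (t, u, p, q) contributes 8 new; branch {s=true, t=false} (u, p, q, r) contributes 0 new; branch {t=false, u=false} (s, p, q, r) contributes 0 new; branch {p=false, t=false} (u, s, q, r) contributes 0 new; branch {s=true, u=false} (t, p, q, r) contributes 4 new; branch {p=false, s=true} (t, u, q, r) contributes 2 new; branch {q=false, u=false} (t, s, p, r) contributes 4 new. Total: 52.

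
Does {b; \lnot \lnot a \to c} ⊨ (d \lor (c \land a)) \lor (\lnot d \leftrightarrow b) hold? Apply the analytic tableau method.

Initial set: {T b; T (\lnot \lnot a \to c); F ((d \lor (c \land a)) \lor (\lnot d \leftrightarrow b))}.
F ((d \lor (c \land a)) \lor (\lnot d \leftrightarrow b)): α-rule — add F (d \lor (c \land a)), F (\lnot d \leftrightarrow b).
F (d \lor (c \land a)): α-rule — add F d, F (c \land a).
T (\lnot \lnot a \to c): β-rule — branch into F \lnot \lnot a  //  T c.
  branch 1 (add F \lnot \lnot a):
    F \lnot \lnot a: drop double negation, giving F a.
    F (\lnot d \leftrightarrow b): β-rule — branch into T \lnot d, F b  //  F \lnot d, T b.
      branch 1.1 (add T \lnot d, F b):
        × closes — contains both b and \lnot b.
      branch 1.2 (add F \lnot d, T b):
        × closes — contains both d and \lnot d.
  branch 2 (add T c):
    F (\lnot d \leftrightarrow b): β-rule — branch into T \lnot d, F b  //  F \lnot d, T b.
      branch 2.1 (add T \lnot d, F b):
        × closes — contains both b and \lnot b.
      branch 2.2 (add F \lnot d, T b):
        × closes — contains both d and \lnot d.
All 4 branches close.
Every branch closed, so the premises entail the conclusion.

Yes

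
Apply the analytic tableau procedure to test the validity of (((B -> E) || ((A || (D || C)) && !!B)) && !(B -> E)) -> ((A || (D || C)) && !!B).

Assume the negation and expand:
Initial set: {!((((B -> E) || ((A || (D || C)) && !!B)) && !(B -> E)) -> ((A || (D || C)) && !!B))}.
!((((B -> E) || ((A || (D || C)) && !!B)) && !(B -> E)) -> ((A || (D || C)) && !!B)): α-rule — add (((B -> E) || ((A || (D || C)) && !!B)) && !(B -> E)), !((A || (D || C)) && !!B).
(((B -> E) || ((A || (D || C)) && !!B)) && !(B -> E)): α-rule — add ((B -> E) || ((A || (D || C)) && !!B)), !(B -> E).
!(B -> E): α-rule — add B, !E.
!((A || (D || C)) && !!B): β-rule — branch into !(A || (D || C))  //  !!!B.
  branch 1 (add !(A || (D || C))):
    !(A || (D || C)): α-rule — add !A, !(D || C).
    !(D || C): α-rule — add !D, !C.
    ((B -> E) || ((A || (D || C)) && !!B)): β-rule — branch into (B -> E)  //  ((A || (D || C)) && !!B).
      branch 1.1 (add (B -> E)):
        (B -> E): β-rule — branch into !B  //  E.
          branch 1.1.1 (add !B):
            × closes — contains both B and !B.
          branch 1.1.2 (add E):
            × closes — contains both E and !E.
      branch 1.2 (add ((A || (D || C)) && !!B)):
        ((A || (D || C)) && !!B): α-rule — add (A || (D || C)), !!B.
        !!B: drop double negation, giving B.
        (A || (D || C)): β-rule — branch into A  //  (D || C).
          branch 1.2.1 (add A):
            × closes — contains both A and !A.
          branch 1.2.2 (add (D || C)):
            (D || C): β-rule — branch into D  //  C.
              branch 1.2.2.1 (add D):
                × closes — contains both D and !D.
              branch 1.2.2.2 (add C):
                × closes — contains both C and !C.
  branch 2 (add !!!B):
    !!!B: drop double negation, giving !B.
    × closes — contains both B and !B.
All 6 branches close.
Every branch closed, so the negation is unsatisfiable and the formula is valid.

Valid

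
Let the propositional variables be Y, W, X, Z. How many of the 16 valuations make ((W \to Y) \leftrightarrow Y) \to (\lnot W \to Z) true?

14

Initial set: {(((W \to Y) \leftrightarrow Y) \to (\lnot W \to Z))}.
(((W \to Y) \leftrightarrow Y) \to (\lnot W \to Z)): β-rule — branch into \lnot ((W \to Y) \leftrightarrow Y)  //  (\lnot W \to Z).
  branch 1 (add \lnot ((W \to Y) \leftrightarrow Y)):
    \lnot ((W \to Y) \leftrightarrow Y): β-rule — branch into (W \to Y), \lnot Y  //  \lnot (W \to Y), Y.
      branch 1.1 (add (W \to Y), \lnot Y):
        (W \to Y): β-rule — branch into \lnot W  //  Y.
          branch 1.1.1 (add \lnot W):
            ○ open, literals {W=false, Y=false}.
          branch 1.1.2 (add Y):
            × closes — contains both Y and \lnot Y.
      branch 1.2 (add \lnot (W \to Y), Y):
        \lnot (W \to Y): α-rule — add W, \lnot Y.
        × closes — contains both Y and \lnot Y.
  branch 2 (add (\lnot W \to Z)):
    (\lnot W \to Z): β-rule — branch into \lnot \lnot W  //  Z.
      branch 2.1 (add \lnot \lnot W):
        ○ open, literals {W=true}.
      branch 2.2 (add Z):
        ○ open, literals {Z=true}.
2 branches closed, 3 open.
Each open branch fixes some atoms; the unmentioned ones are free. Counting distinct full assignments: branch {W=false, Y=false} (X, Z) contributes 4 new; branch {W=true} (Y, X, Z) contributes 8 new; branch {Z=true} (Y, W, X) contributes 2 new. Total: 14.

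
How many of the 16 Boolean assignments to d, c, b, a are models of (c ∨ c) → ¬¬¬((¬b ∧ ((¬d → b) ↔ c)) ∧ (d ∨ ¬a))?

Initial set: {((c ∨ c) → ¬¬¬((¬b ∧ ((¬d → b) ↔ c)) ∧ (d ∨ ¬a)))}.
((c ∨ c) → ¬¬¬((¬b ∧ ((¬d → b) ↔ c)) ∧ (d ∨ ¬a))): β-rule — branch into ¬(c ∨ c)  //  ¬¬¬((¬b ∧ ((¬d → b) ↔ c)) ∧ (d ∨ ¬a)).
  branch 1 (add ¬(c ∨ c)):
    ¬(c ∨ c): α-rule — add ¬c, ¬c.
    ○ open, literals {c=false}.
  branch 2 (add ¬¬¬((¬b ∧ ((¬d → b) ↔ c)) ∧ (d ∨ ¬a))):
    ¬¬¬((¬b ∧ ((¬d → b) ↔ c)) ∧ (d ∨ ¬a)): drop double negation, giving ¬((¬b ∧ ((¬d → b) ↔ c)) ∧ (d ∨ ¬a)).
    ¬((¬b ∧ ((¬d → b) ↔ c)) ∧ (d ∨ ¬a)): β-rule — branch into ¬(¬b ∧ ((¬d → b) ↔ c))  //  ¬(d ∨ ¬a).
      branch 2.1 (add ¬(¬b ∧ ((¬d → b) ↔ c))):
        ¬(¬b ∧ ((¬d → b) ↔ c)): β-rule — branch into ¬¬b  //  ¬((¬d → b) ↔ c).
          branch 2.1.1 (add ¬¬b):
            ○ open, literals {b=true}.
          branch 2.1.2 (add ¬((¬d → b) ↔ c)):
            ¬((¬d → b) ↔ c): β-rule — branch into (¬d → b), ¬c  //  ¬(¬d → b), c.
              branch 2.1.2.1 (add (¬d → b), ¬c):
                (¬d → b): β-rule — branch into ¬¬d  //  b.
                  branch 2.1.2.1.1 (add ¬¬d):
                    ○ open, literals {c=false, d=true}.
                  branch 2.1.2.1.2 (add b):
                    ○ open, literals {b=true, c=false}.
              branch 2.1.2.2 (add ¬(¬d → b), c):
                ¬(¬d → b): α-rule — add ¬d, ¬b.
                ○ open, literals {b=false, c=true, d=false}.
      branch 2.2 (add ¬(d ∨ ¬a)):
        ¬(d ∨ ¬a): α-rule — add ¬d, ¬¬a.
        ○ open, literals {a=true, d=false}.
0 branches closed, 6 open.
Each open branch fixes some atoms; the unmentioned ones are free. Counting distinct full assignments: branch {c=false} (d, b, a) contributes 8 new; branch {b=true} (d, c, a) contributes 4 new; branch {c=false, d=true} (b, a) contributes 0 new; branch {b=true, c=false} (d, a) contributes 0 new; branch {b=false, c=true, d=false} (a) contributes 2 new; branch {a=true, d=false} (c, b) contributes 0 new. Total: 14.

14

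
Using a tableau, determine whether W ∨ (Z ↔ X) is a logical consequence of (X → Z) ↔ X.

Yes

Initial set: {((X → Z) ↔ X); ¬(W ∨ (Z ↔ X))}.
¬(W ∨ (Z ↔ X)): α-rule — add ¬W, ¬(Z ↔ X).
((X → Z) ↔ X): β-rule — branch into (X → Z), X  //  ¬(X → Z), ¬X.
  branch 1 (add (X → Z), X):
    ¬(Z ↔ X): β-rule — branch into Z, ¬X  //  ¬Z, X.
      branch 1.1 (add Z, ¬X):
        × closes — contains both X and ¬X.
      branch 1.2 (add ¬Z, X):
        (X → Z): β-rule — branch into ¬X  //  Z.
          branch 1.2.1 (add ¬X):
            × closes — contains both X and ¬X.
          branch 1.2.2 (add Z):
            × closes — contains both Z and ¬Z.
  branch 2 (add ¬(X → Z), ¬X):
    ¬(X → Z): α-rule — add X, ¬Z.
    × closes — contains both X and ¬X.
All 4 branches close.
Every branch closed, so the premises entail the conclusion.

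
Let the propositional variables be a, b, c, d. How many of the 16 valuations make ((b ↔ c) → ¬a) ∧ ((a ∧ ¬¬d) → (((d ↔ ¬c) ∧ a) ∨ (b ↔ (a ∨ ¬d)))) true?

Initial set: {(((b ↔ c) → ¬a) ∧ ((a ∧ ¬¬d) → (((d ↔ ¬c) ∧ a) ∨ (b ↔ (a ∨ ¬d)))))}.
(((b ↔ c) → ¬a) ∧ ((a ∧ ¬¬d) → (((d ↔ ¬c) ∧ a) ∨ (b ↔ (a ∨ ¬d))))): α-rule — add ((b ↔ c) → ¬a), ((a ∧ ¬¬d) → (((d ↔ ¬c) ∧ a) ∨ (b ↔ (a ∨ ¬d)))).
((b ↔ c) → ¬a): β-rule — branch into ¬(b ↔ c)  //  ¬a.
  branch 1 (add ¬(b ↔ c)):
    ((a ∧ ¬¬d) → (((d ↔ ¬c) ∧ a) ∨ (b ↔ (a ∨ ¬d)))): β-rule — branch into ¬(a ∧ ¬¬d)  //  (((d ↔ ¬c) ∧ a) ∨ (b ↔ (a ∨ ¬d))).
      branch 1.1 (add ¬(a ∧ ¬¬d)):
        ¬(b ↔ c): β-rule — branch into b, ¬c  //  ¬b, c.
          branch 1.1.1 (add b, ¬c):
            ¬(a ∧ ¬¬d): β-rule — branch into ¬a  //  ¬¬¬d.
              branch 1.1.1.1 (add ¬a):
                ○ open, literals {a=0, b=1, c=0}.
              branch 1.1.1.2 (add ¬¬¬d):
                ¬¬¬d: drop double negation, giving ¬d.
                ○ open, literals {b=1, c=0, d=0}.
          branch 1.1.2 (add ¬b, c):
            ¬(a ∧ ¬¬d): β-rule — branch into ¬a  //  ¬¬¬d.
              branch 1.1.2.1 (add ¬a):
                ○ open, literals {a=0, b=0, c=1}.
              branch 1.1.2.2 (add ¬¬¬d):
                ¬¬¬d: drop double negation, giving ¬d.
                ○ open, literals {b=0, c=1, d=0}.
      branch 1.2 (add (((d ↔ ¬c) ∧ a) ∨ (b ↔ (a ∨ ¬d)))):
        ¬(b ↔ c): β-rule — branch into b, ¬c  //  ¬b, c.
          branch 1.2.1 (add b, ¬c):
            (((d ↔ ¬c) ∧ a) ∨ (b ↔ (a ∨ ¬d))): β-rule — branch into ((d ↔ ¬c) ∧ a)  //  (b ↔ (a ∨ ¬d)).
              branch 1.2.1.1 (add ((d ↔ ¬c) ∧ a)):
                ((d ↔ ¬c) ∧ a): α-rule — add (d ↔ ¬c), a.
                (d ↔ ¬c): β-rule — branch into d, ¬c  //  ¬d, ¬¬c.
                  branch 1.2.1.1.1 (add d, ¬c):
                    ○ open, literals {a=1, b=1, c=0, d=1}.
                  branch 1.2.1.1.2 (add ¬d, ¬¬c):
                    × closes — contains both c and ¬c.
              branch 1.2.1.2 (add (b ↔ (a ∨ ¬d))):
                (b ↔ (a ∨ ¬d)): β-rule — branch into b, (a ∨ ¬d)  //  ¬b, ¬(a ∨ ¬d).
                  branch 1.2.1.2.1 (add b, (a ∨ ¬d)):
                    (a ∨ ¬d): β-rule — branch into a  //  ¬d.
                      branch 1.2.1.2.1.1 (add a):
                        ○ open, literals {a=1, b=1, c=0}.
                      branch 1.2.1.2.1.2 (add ¬d):
                        ○ open, literals {b=1, c=0, d=0}.
                  branch 1.2.1.2.2 (add ¬b, ¬(a ∨ ¬d)):
                    × closes — contains both b and ¬b.
          branch 1.2.2 (add ¬b, c):
            (((d ↔ ¬c) ∧ a) ∨ (b ↔ (a ∨ ¬d))): β-rule — branch into ((d ↔ ¬c) ∧ a)  //  (b ↔ (a ∨ ¬d)).
              branch 1.2.2.1 (add ((d ↔ ¬c) ∧ a)):
                ((d ↔ ¬c) ∧ a): α-rule — add (d ↔ ¬c), a.
                (d ↔ ¬c): β-rule — branch into d, ¬c  //  ¬d, ¬¬c.
                  branch 1.2.2.1.1 (add d, ¬c):
                    × closes — contains both c and ¬c.
                  branch 1.2.2.1.2 (add ¬d, ¬¬c):
                    ○ open, literals {a=1, b=0, c=1, d=0}.
              branch 1.2.2.2 (add (b ↔ (a ∨ ¬d))):
                (b ↔ (a ∨ ¬d)): β-rule — branch into b, (a ∨ ¬d)  //  ¬b, ¬(a ∨ ¬d).
                  branch 1.2.2.2.1 (add b, (a ∨ ¬d)):
                    × closes — contains both b and ¬b.
                  branch 1.2.2.2.2 (add ¬b, ¬(a ∨ ¬d)):
                    ¬(a ∨ ¬d): α-rule — add ¬a, ¬¬d.
                    ○ open, literals {a=0, b=0, c=1, d=1}.
  branch 2 (add ¬a):
    ((a ∧ ¬¬d) → (((d ↔ ¬c) ∧ a) ∨ (b ↔ (a ∨ ¬d)))): β-rule — branch into ¬(a ∧ ¬¬d)  //  (((d ↔ ¬c) ∧ a) ∨ (b ↔ (a ∨ ¬d))).
      branch 2.1 (add ¬(a ∧ ¬¬d)):
        ¬(a ∧ ¬¬d): β-rule — branch into ¬a  //  ¬¬¬d.
          branch 2.1.1 (add ¬a):
            ○ open, literals {a=0}.
          branch 2.1.2 (add ¬¬¬d):
            ¬¬¬d: drop double negation, giving ¬d.
            ○ open, literals {a=0, d=0}.
      branch 2.2 (add (((d ↔ ¬c) ∧ a) ∨ (b ↔ (a ∨ ¬d)))):
        (((d ↔ ¬c) ∧ a) ∨ (b ↔ (a ∨ ¬d))): β-rule — branch into ((d ↔ ¬c) ∧ a)  //  (b ↔ (a ∨ ¬d)).
          branch 2.2.1 (add ((d ↔ ¬c) ∧ a)):
            ((d ↔ ¬c) ∧ a): α-rule — add (d ↔ ¬c), a.
            × closes — contains both a and ¬a.
          branch 2.2.2 (add (b ↔ (a ∨ ¬d))):
            (b ↔ (a ∨ ¬d)): β-rule — branch into b, (a ∨ ¬d)  //  ¬b, ¬(a ∨ ¬d).
              branch 2.2.2.1 (add b, (a ∨ ¬d)):
                (a ∨ ¬d): β-rule — branch into a  //  ¬d.
                  branch 2.2.2.1.1 (add a):
                    × closes — contains both a and ¬a.
                  branch 2.2.2.1.2 (add ¬d):
                    ○ open, literals {a=0, b=1, d=0}.
              branch 2.2.2.2 (add ¬b, ¬(a ∨ ¬d)):
                ¬(a ∨ ¬d): α-rule — add ¬a, ¬¬d.
                ○ open, literals {a=0, b=0, d=1}.
6 branches closed, 13 open.
Each open branch fixes some atoms; the unmentioned ones are free. Counting distinct full assignments: branch {a=0, b=1, c=0} (d) contributes 2 new; branch {b=1, c=0, d=0} (a) contributes 1 new; branch {a=0, b=0, c=1} (d) contributes 2 new; branch {b=0, c=1, d=0} (a) contributes 1 new; branch {a=1, b=1, c=0, d=1} (none free) contributes 1 new; branch {a=1, b=1, c=0} (d) contributes 0 new; branch {b=1, c=0, d=0} (a) contributes 0 new; branch {a=1, b=0, c=1, d=0} (none free) contributes 0 new; branch {a=0, b=0, c=1, d=1} (none free) contributes 0 new; branch {a=0} (b, c, d) contributes 4 new; branch {a=0, d=0} (b, c) contributes 0 new; branch {a=0, b=1, d=0} (c) contributes 0 new; branch {a=0, b=0, d=1} (c) contributes 0 new. Total: 11.

11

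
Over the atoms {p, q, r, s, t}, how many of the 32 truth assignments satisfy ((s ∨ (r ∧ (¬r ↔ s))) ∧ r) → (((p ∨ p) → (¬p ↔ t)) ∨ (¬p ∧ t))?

28

Initial set: {(((s ∨ (r ∧ (¬r ↔ s))) ∧ r) → (((p ∨ p) → (¬p ↔ t)) ∨ (¬p ∧ t)))}.
(((s ∨ (r ∧ (¬r ↔ s))) ∧ r) → (((p ∨ p) → (¬p ↔ t)) ∨ (¬p ∧ t))): β-rule — branch into ¬((s ∨ (r ∧ (¬r ↔ s))) ∧ r)  //  (((p ∨ p) → (¬p ↔ t)) ∨ (¬p ∧ t)).
  branch 1 (add ¬((s ∨ (r ∧ (¬r ↔ s))) ∧ r)):
    ¬((s ∨ (r ∧ (¬r ↔ s))) ∧ r): β-rule — branch into ¬(s ∨ (r ∧ (¬r ↔ s)))  //  ¬r.
      branch 1.1 (add ¬(s ∨ (r ∧ (¬r ↔ s)))):
        ¬(s ∨ (r ∧ (¬r ↔ s))): α-rule — add ¬s, ¬(r ∧ (¬r ↔ s)).
        ¬(r ∧ (¬r ↔ s)): β-rule — branch into ¬r  //  ¬(¬r ↔ s).
          branch 1.1.1 (add ¬r):
            ○ open, literals {r=0, s=0}.
          branch 1.1.2 (add ¬(¬r ↔ s)):
            ¬(¬r ↔ s): β-rule — branch into ¬r, ¬s  //  ¬¬r, s.
              branch 1.1.2.1 (add ¬r, ¬s):
                ○ open, literals {r=0, s=0}.
              branch 1.1.2.2 (add ¬¬r, s):
                × closes — contains both s and ¬s.
      branch 1.2 (add ¬r):
        ○ open, literals {r=0}.
  branch 2 (add (((p ∨ p) → (¬p ↔ t)) ∨ (¬p ∧ t))):
    (((p ∨ p) → (¬p ↔ t)) ∨ (¬p ∧ t)): β-rule — branch into ((p ∨ p) → (¬p ↔ t))  //  (¬p ∧ t).
      branch 2.1 (add ((p ∨ p) → (¬p ↔ t))):
        ((p ∨ p) → (¬p ↔ t)): β-rule — branch into ¬(p ∨ p)  //  (¬p ↔ t).
          branch 2.1.1 (add ¬(p ∨ p)):
            ¬(p ∨ p): α-rule — add ¬p, ¬p.
            ○ open, literals {p=0}.
          branch 2.1.2 (add (¬p ↔ t)):
            (¬p ↔ t): β-rule — branch into ¬p, t  //  ¬¬p, ¬t.
              branch 2.1.2.1 (add ¬p, t):
                ○ open, literals {p=0, t=1}.
              branch 2.1.2.2 (add ¬¬p, ¬t):
                ○ open, literals {p=1, t=0}.
      branch 2.2 (add (¬p ∧ t)):
        (¬p ∧ t): α-rule — add ¬p, t.
        ○ open, literals {p=0, t=1}.
1 branch closed, 7 open.
Each open branch fixes some atoms; the unmentioned ones are free. Counting distinct full assignments: branch {r=0, s=0} (p, q, t) contributes 8 new; branch {r=0, s=0} (p, q, t) contributes 0 new; branch {r=0} (p, q, s, t) contributes 8 new; branch {p=0} (q, r, s, t) contributes 8 new; branch {p=0, t=1} (q, r, s) contributes 0 new; branch {p=1, t=0} (q, r, s) contributes 4 new; branch {p=0, t=1} (q, r, s) contributes 0 new. Total: 28.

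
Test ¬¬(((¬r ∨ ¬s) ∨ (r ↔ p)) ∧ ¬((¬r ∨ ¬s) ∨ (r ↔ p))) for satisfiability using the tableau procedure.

Initial set: {¬¬(((¬r ∨ ¬s) ∨ (r ↔ p)) ∧ ¬((¬r ∨ ¬s) ∨ (r ↔ p)))}.
¬¬(((¬r ∨ ¬s) ∨ (r ↔ p)) ∧ ¬((¬r ∨ ¬s) ∨ (r ↔ p))): drop double negation, giving (((¬r ∨ ¬s) ∨ (r ↔ p)) ∧ ¬((¬r ∨ ¬s) ∨ (r ↔ p))).
(((¬r ∨ ¬s) ∨ (r ↔ p)) ∧ ¬((¬r ∨ ¬s) ∨ (r ↔ p))): α-rule — add ((¬r ∨ ¬s) ∨ (r ↔ p)), ¬((¬r ∨ ¬s) ∨ (r ↔ p)).
¬((¬r ∨ ¬s) ∨ (r ↔ p)): α-rule — add ¬(¬r ∨ ¬s), ¬(r ↔ p).
¬(¬r ∨ ¬s): α-rule — add ¬¬r, ¬¬s.
((¬r ∨ ¬s) ∨ (r ↔ p)): β-rule — branch into (¬r ∨ ¬s)  //  (r ↔ p).
  branch 1 (add (¬r ∨ ¬s)):
    ¬(r ↔ p): β-rule — branch into r, ¬p  //  ¬r, p.
      branch 1.1 (add r, ¬p):
        (¬r ∨ ¬s): β-rule — branch into ¬r  //  ¬s.
          branch 1.1.1 (add ¬r):
            × closes — contains both r and ¬r.
          branch 1.1.2 (add ¬s):
            × closes — contains both s and ¬s.
      branch 1.2 (add ¬r, p):
        × closes — contains both r and ¬r.
  branch 2 (add (r ↔ p)):
    ¬(r ↔ p): β-rule — branch into r, ¬p  //  ¬r, p.
      branch 2.1 (add r, ¬p):
        (r ↔ p): β-rule — branch into r, p  //  ¬r, ¬p.
          branch 2.1.1 (add r, p):
            × closes — contains both p and ¬p.
          branch 2.1.2 (add ¬r, ¬p):
            × closes — contains both r and ¬r.
      branch 2.2 (add ¬r, p):
        × closes — contains both r and ¬r.
All 6 branches close.
Every branch closed; the formula is unsatisfiable.

Unsatisfiable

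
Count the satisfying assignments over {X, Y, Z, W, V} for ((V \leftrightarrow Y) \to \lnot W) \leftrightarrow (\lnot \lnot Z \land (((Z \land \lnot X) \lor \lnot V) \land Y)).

12

Initial set: {(((V \leftrightarrow Y) \to \lnot W) \leftrightarrow (\lnot \lnot Z \land (((Z \land \lnot X) \lor \lnot V) \land Y)))}.
(((V \leftrightarrow Y) \to \lnot W) \leftrightarrow (\lnot \lnot Z \land (((Z \land \lnot X) \lor \lnot V) \land Y))): β-rule — branch into ((V \leftrightarrow Y) \to \lnot W), (\lnot \lnot Z \land (((Z \land \lnot X) \lor \lnot V) \land Y))  //  \lnot ((V \leftrightarrow Y) \to \lnot W), \lnot (\lnot \lnot Z \land (((Z \land \lnot X) \lor \lnot V) \land Y)).
  branch 1 (add ((V \leftrightarrow Y) \to \lnot W), (\lnot \lnot Z \land (((Z \land \lnot X) \lor \lnot V) \land Y))):
    (\lnot \lnot Z \land (((Z \land \lnot X) \lor \lnot V) \land Y)): α-rule — add \lnot \lnot Z, (((Z \land \lnot X) \lor \lnot V) \land Y).
    \lnot \lnot Z: drop double negation, giving Z.
    (((Z \land \lnot X) \lor \lnot V) \land Y): α-rule — add ((Z \land \lnot X) \lor \lnot V), Y.
    ((V \leftrightarrow Y) \to \lnot W): β-rule — branch into \lnot (V \leftrightarrow Y)  //  \lnot W.
      branch 1.1 (add \lnot (V \leftrightarrow Y)):
        ((Z \land \lnot X) \lor \lnot V): β-rule — branch into (Z \land \lnot X)  //  \lnot V.
          branch 1.1.1 (add (Z \land \lnot X)):
            (Z \land \lnot X): α-rule — add Z, \lnot X.
            \lnot (V \leftrightarrow Y): β-rule — branch into V, \lnot Y  //  \lnot V, Y.
              branch 1.1.1.1 (add V, \lnot Y):
                × closes — contains both Y and \lnot Y.
              branch 1.1.1.2 (add \lnot V, Y):
                ○ open, literals {V=false, X=false, Y=true, Z=true}.
          branch 1.1.2 (add \lnot V):
            \lnot (V \leftrightarrow Y): β-rule — branch into V, \lnot Y  //  \lnot V, Y.
              branch 1.1.2.1 (add V, \lnot Y):
                × closes — contains both V and \lnot V.
              branch 1.1.2.2 (add \lnot V, Y):
                ○ open, literals {V=false, Y=true, Z=true}.
      branch 1.2 (add \lnot W):
        ((Z \land \lnot X) \lor \lnot V): β-rule — branch into (Z \land \lnot X)  //  \lnot V.
          branch 1.2.1 (add (Z \land \lnot X)):
            (Z \land \lnot X): α-rule — add Z, \lnot X.
            ○ open, literals {W=false, X=false, Y=true, Z=true}.
          branch 1.2.2 (add \lnot V):
            ○ open, literals {V=false, W=false, Y=true, Z=true}.
  branch 2 (add \lnot ((V \leftrightarrow Y) \to \lnot W), \lnot (\lnot \lnot Z \land (((Z \land \lnot X) \lor \lnot V) \land Y))):
    \lnot ((V \leftrightarrow Y) \to \lnot W): α-rule — add (V \leftrightarrow Y), \lnot \lnot W.
    \lnot (\lnot \lnot Z \land (((Z \land \lnot X) \lor \lnot V) \land Y)): β-rule — branch into \lnot \lnot \lnot Z  //  \lnot (((Z \land \lnot X) \lor \lnot V) \land Y).
      branch 2.1 (add \lnot \lnot \lnot Z):
        \lnot \lnot \lnot Z: drop double negation, giving \lnot Z.
        (V \leftrightarrow Y): β-rule — branch into V, Y  //  \lnot V, \lnot Y.
          branch 2.1.1 (add V, Y):
            ○ open, literals {V=true, W=true, Y=true, Z=false}.
          branch 2.1.2 (add \lnot V, \lnot Y):
            ○ open, literals {V=false, W=true, Y=false, Z=false}.
      branch 2.2 (add \lnot (((Z \land \lnot X) \lor \lnot V) \land Y)):
        (V \leftrightarrow Y): β-rule — branch into V, Y  //  \lnot V, \lnot Y.
          branch 2.2.1 (add V, Y):
            \lnot (((Z \land \lnot X) \lor \lnot V) \land Y): β-rule — branch into \lnot ((Z \land \lnot X) \lor \lnot V)  //  \lnot Y.
              branch 2.2.1.1 (add \lnot ((Z \land \lnot X) \lor \lnot V)):
                \lnot ((Z \land \lnot X) \lor \lnot V): α-rule — add \lnot (Z \land \lnot X), \lnot \lnot V.
                \lnot (Z \land \lnot X): β-rule — branch into \lnot Z  //  \lnot \lnot X.
                  branch 2.2.1.1.1 (add \lnot Z):
                    ○ open, literals {V=true, W=true, Y=true, Z=false}.
                  branch 2.2.1.1.2 (add \lnot \lnot X):
                    ○ open, literals {V=true, W=true, X=true, Y=true}.
              branch 2.2.1.2 (add \lnot Y):
                × closes — contains both Y and \lnot Y.
          branch 2.2.2 (add \lnot V, \lnot Y):
            \lnot (((Z \land \lnot X) \lor \lnot V) \land Y): β-rule — branch into \lnot ((Z \land \lnot X) \lor \lnot V)  //  \lnot Y.
              branch 2.2.2.1 (add \lnot ((Z \land \lnot X) \lor \lnot V)):
                \lnot ((Z \land \lnot X) \lor \lnot V): α-rule — add \lnot (Z \land \lnot X), \lnot \lnot V.
                × closes — contains both V and \lnot V.
              branch 2.2.2.2 (add \lnot Y):
                ○ open, literals {V=false, W=true, Y=false}.
4 branches closed, 9 open.
Each open branch fixes some atoms; the unmentioned ones are free. Counting distinct full assignments: branch {V=false, X=false, Y=true, Z=true} (W) contributes 2 new; branch {V=false, Y=true, Z=true} (X, W) contributes 2 new; branch {W=false, X=false, Y=true, Z=true} (V) contributes 1 new; branch {V=false, W=false, Y=true, Z=true} (X) contributes 0 new; branch {V=true, W=true, Y=true, Z=false} (X) contributes 2 new; branch {V=false, W=true, Y=false, Z=false} (X) contributes 2 new; branch {V=true, W=true, Y=true, Z=false} (X) contributes 0 new; branch {V=true, W=true, X=true, Y=true} (Z) contributes 1 new; branch {V=false, W=true, Y=false} (X, Z) contributes 2 new. Total: 12.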